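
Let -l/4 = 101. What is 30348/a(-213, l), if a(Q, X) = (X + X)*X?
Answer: 7587/81608 ≈ 0.092969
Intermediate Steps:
l = -404 (l = -4*101 = -404)
a(Q, X) = 2*X**2 (a(Q, X) = (2*X)*X = 2*X**2)
30348/a(-213, l) = 30348/((2*(-404)**2)) = 30348/((2*163216)) = 30348/326432 = 30348*(1/326432) = 7587/81608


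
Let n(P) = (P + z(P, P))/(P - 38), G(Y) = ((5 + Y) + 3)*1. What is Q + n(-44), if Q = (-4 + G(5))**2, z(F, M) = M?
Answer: 3365/41 ≈ 82.073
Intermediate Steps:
G(Y) = 8 + Y (G(Y) = (8 + Y)*1 = 8 + Y)
n(P) = 2*P/(-38 + P) (n(P) = (P + P)/(P - 38) = (2*P)/(-38 + P) = 2*P/(-38 + P))
Q = 81 (Q = (-4 + (8 + 5))**2 = (-4 + 13)**2 = 9**2 = 81)
Q + n(-44) = 81 + 2*(-44)/(-38 - 44) = 81 + 2*(-44)/(-82) = 81 + 2*(-44)*(-1/82) = 81 + 44/41 = 3365/41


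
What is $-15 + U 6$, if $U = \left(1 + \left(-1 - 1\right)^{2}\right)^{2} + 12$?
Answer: $207$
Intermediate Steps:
$U = 37$ ($U = \left(1 + \left(-2\right)^{2}\right)^{2} + 12 = \left(1 + 4\right)^{2} + 12 = 5^{2} + 12 = 25 + 12 = 37$)
$-15 + U 6 = -15 + 37 \cdot 6 = -15 + 222 = 207$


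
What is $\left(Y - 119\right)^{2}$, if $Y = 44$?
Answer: $5625$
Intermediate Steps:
$\left(Y - 119\right)^{2} = \left(44 - 119\right)^{2} = \left(-75\right)^{2} = 5625$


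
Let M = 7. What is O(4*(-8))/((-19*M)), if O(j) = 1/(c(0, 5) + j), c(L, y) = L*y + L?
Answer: 1/4256 ≈ 0.00023496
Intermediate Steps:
c(L, y) = L + L*y
O(j) = 1/j (O(j) = 1/(0*(1 + 5) + j) = 1/(0*6 + j) = 1/(0 + j) = 1/j)
O(4*(-8))/((-19*M)) = 1/(((4*(-8)))*((-19*7))) = 1/(-32*(-133)) = -1/32*(-1/133) = 1/4256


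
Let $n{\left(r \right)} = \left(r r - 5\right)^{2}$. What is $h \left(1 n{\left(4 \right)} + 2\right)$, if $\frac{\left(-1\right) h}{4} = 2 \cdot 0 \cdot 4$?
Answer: $0$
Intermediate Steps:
$h = 0$ ($h = - 4 \cdot 2 \cdot 0 \cdot 4 = - 4 \cdot 0 \cdot 4 = \left(-4\right) 0 = 0$)
$n{\left(r \right)} = \left(-5 + r^{2}\right)^{2}$ ($n{\left(r \right)} = \left(r^{2} - 5\right)^{2} = \left(-5 + r^{2}\right)^{2}$)
$h \left(1 n{\left(4 \right)} + 2\right) = 0 \left(1 \left(-5 + 4^{2}\right)^{2} + 2\right) = 0 \left(1 \left(-5 + 16\right)^{2} + 2\right) = 0 \left(1 \cdot 11^{2} + 2\right) = 0 \left(1 \cdot 121 + 2\right) = 0 \left(121 + 2\right) = 0 \cdot 123 = 0$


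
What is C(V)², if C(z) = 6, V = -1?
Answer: 36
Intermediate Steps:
C(V)² = 6² = 36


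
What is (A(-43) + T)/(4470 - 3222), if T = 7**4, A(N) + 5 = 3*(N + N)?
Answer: 1069/624 ≈ 1.7131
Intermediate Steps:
A(N) = -5 + 6*N (A(N) = -5 + 3*(N + N) = -5 + 3*(2*N) = -5 + 6*N)
T = 2401
(A(-43) + T)/(4470 - 3222) = ((-5 + 6*(-43)) + 2401)/(4470 - 3222) = ((-5 - 258) + 2401)/1248 = (-263 + 2401)*(1/1248) = 2138*(1/1248) = 1069/624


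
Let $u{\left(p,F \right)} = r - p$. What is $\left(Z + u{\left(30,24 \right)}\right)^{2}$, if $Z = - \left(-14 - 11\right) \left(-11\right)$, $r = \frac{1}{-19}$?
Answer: $\frac{33593616}{361} \approx 93057.0$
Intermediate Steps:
$r = - \frac{1}{19} \approx -0.052632$
$u{\left(p,F \right)} = - \frac{1}{19} - p$
$Z = -275$ ($Z = - \left(-25\right) \left(-11\right) = \left(-1\right) 275 = -275$)
$\left(Z + u{\left(30,24 \right)}\right)^{2} = \left(-275 - \frac{571}{19}\right)^{2} = \left(- \frac{5796}{19}\right)^{2} = \frac{33593616}{361}$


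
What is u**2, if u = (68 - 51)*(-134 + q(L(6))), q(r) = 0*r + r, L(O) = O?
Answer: 4734976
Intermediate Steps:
q(r) = r (q(r) = 0 + r = r)
u = -2176 (u = (68 - 51)*(-134 + 6) = 17*(-128) = -2176)
u**2 = (-2176)**2 = 4734976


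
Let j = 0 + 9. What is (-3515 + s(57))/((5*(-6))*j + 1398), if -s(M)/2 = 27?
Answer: -3569/1128 ≈ -3.1640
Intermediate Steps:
j = 9
s(M) = -54 (s(M) = -2*27 = -54)
(-3515 + s(57))/((5*(-6))*j + 1398) = (-3515 - 54)/((5*(-6))*9 + 1398) = -3569/(-30*9 + 1398) = -3569/(-270 + 1398) = -3569/1128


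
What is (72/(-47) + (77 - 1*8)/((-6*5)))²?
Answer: 3243601/220900 ≈ 14.684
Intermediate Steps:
(72/(-47) + (77 - 1*8)/((-6*5)))² = (72*(-1/47) + (77 - 8)/(-30))² = (-72/47 + 69*(-1/30))² = (-72/47 - 23/10)² = (-1801/470)² = 3243601/220900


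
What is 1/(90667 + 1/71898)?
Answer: 71898/6518775967 ≈ 1.1029e-5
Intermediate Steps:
1/(90667 + 1/71898) = 1/(6518775967/71898) = 71898/6518775967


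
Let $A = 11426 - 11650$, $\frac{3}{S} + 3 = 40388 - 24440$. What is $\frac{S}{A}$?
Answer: $- \frac{1}{1190560} \approx -8.3994 \cdot 10^{-7}$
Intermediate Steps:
$S = \frac{1}{5315}$ ($S = \frac{3}{-3 + \left(40388 - 24440\right)} = \frac{3}{-3 + 15948} = \frac{3}{15945} = 3 \cdot \frac{1}{15945} = \frac{1}{5315} \approx 0.00018815$)
$A = -224$
$\frac{S}{A} = \frac{1}{5315 \left(-224\right)} = \frac{1}{5315} \left(- \frac{1}{224}\right) = - \frac{1}{1190560}$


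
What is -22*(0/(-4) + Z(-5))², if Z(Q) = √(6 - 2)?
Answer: -88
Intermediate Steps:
Z(Q) = 2 (Z(Q) = √4 = 2)
-22*(0/(-4) + Z(-5))² = -22*(0/(-4) + 2)² = -22*(0*(-¼) + 2)² = -22*(0 + 2)² = -22*2² = -22*4 = -88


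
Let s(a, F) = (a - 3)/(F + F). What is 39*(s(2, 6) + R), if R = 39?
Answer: 6071/4 ≈ 1517.8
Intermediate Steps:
s(a, F) = (-3 + a)/(2*F) (s(a, F) = (-3 + a)/((2*F)) = (-3 + a)*(1/(2*F)) = (-3 + a)/(2*F))
39*(s(2, 6) + R) = 39*((½)*(-3 + 2)/6 + 39) = 39*((½)*(⅙)*(-1) + 39) = 39*(-1/12 + 39) = 39*(467/12) = 6071/4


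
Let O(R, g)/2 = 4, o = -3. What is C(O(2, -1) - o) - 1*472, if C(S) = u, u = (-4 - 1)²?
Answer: -447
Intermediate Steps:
O(R, g) = 8 (O(R, g) = 2*4 = 8)
u = 25 (u = (-5)² = 25)
C(S) = 25
C(O(2, -1) - o) - 1*472 = 25 - 1*472 = 25 - 472 = -447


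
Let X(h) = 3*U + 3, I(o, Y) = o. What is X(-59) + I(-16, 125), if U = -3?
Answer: -22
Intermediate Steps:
X(h) = -6 (X(h) = 3*(-3) + 3 = -9 + 3 = -6)
X(-59) + I(-16, 125) = -6 - 16 = -22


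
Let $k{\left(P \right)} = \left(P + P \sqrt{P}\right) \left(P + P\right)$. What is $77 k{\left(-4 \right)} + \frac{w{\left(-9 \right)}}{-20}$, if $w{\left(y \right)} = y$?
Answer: $\frac{49289}{20} + 4928 i \approx 2464.4 + 4928.0 i$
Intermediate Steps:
$k{\left(P \right)} = 2 P \left(P + P^{\frac{3}{2}}\right)$ ($k{\left(P \right)} = \left(P + P^{\frac{3}{2}}\right) 2 P = 2 P \left(P + P^{\frac{3}{2}}\right)$)
$77 k{\left(-4 \right)} + \frac{w{\left(-9 \right)}}{-20} = 77 \left(2 \left(-4\right)^{2} + 2 \left(-4\right)^{\frac{5}{2}}\right) - \frac{9}{-20} = 77 \left(2 \cdot 16 + 2 \cdot 32 i\right) - - \frac{9}{20} = 77 \left(32 + 64 i\right) + \frac{9}{20} = \left(2464 + 4928 i\right) + \frac{9}{20} = \frac{49289}{20} + 4928 i$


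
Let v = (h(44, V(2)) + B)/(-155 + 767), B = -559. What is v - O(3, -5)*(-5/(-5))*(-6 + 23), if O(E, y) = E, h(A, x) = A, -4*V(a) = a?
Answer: -31727/612 ≈ -51.841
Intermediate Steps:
V(a) = -a/4
v = -515/612 (v = (44 - 559)/(-155 + 767) = -515/612 ≈ -0.84150)
v - O(3, -5)*(-5/(-5))*(-6 + 23) = -515/612 - 3*(-5/(-5))*(-6 + 23) = -515/612 - 3*(-5*(-1/5))*17 = -515/612 - 3*1*17 = -515/612 - 3*17 = -515/612 - 1*51 = -515/612 - 51 = -31727/612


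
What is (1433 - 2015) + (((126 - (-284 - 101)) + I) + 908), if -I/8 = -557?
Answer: 5293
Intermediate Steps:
I = 4456 (I = -8*(-557) = 4456)
(1433 - 2015) + (((126 - (-284 - 101)) + I) + 908) = (1433 - 2015) + (((126 - (-284 - 101)) + 4456) + 908) = -582 + (((126 - 1*(-385)) + 4456) + 908) = -582 + (((126 + 385) + 4456) + 908) = -582 + ((511 + 4456) + 908) = -582 + (4967 + 908) = -582 + 5875 = 5293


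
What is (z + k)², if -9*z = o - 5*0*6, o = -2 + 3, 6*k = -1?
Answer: 25/324 ≈ 0.077160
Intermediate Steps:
k = -⅙ (k = (⅙)*(-1) = -⅙ ≈ -0.16667)
o = 1
z = -⅑ (z = -(1 - 5*0*6)/9 = -(1 - 0*6)/9 = -(1 - 1*0)/9 = -(1 + 0)/9 = -⅑*1 = -⅑ ≈ -0.11111)
(z + k)² = (-⅑ - ⅙)² = (-5/18)² = 25/324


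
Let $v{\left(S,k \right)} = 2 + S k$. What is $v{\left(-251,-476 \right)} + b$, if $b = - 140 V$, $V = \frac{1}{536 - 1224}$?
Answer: $\frac{20550251}{172} \approx 1.1948 \cdot 10^{5}$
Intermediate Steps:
$V = - \frac{1}{688}$ ($V = \frac{1}{-688} = - \frac{1}{688} \approx -0.0014535$)
$b = \frac{35}{172}$ ($b = \left(-140\right) \left(- \frac{1}{688}\right) = \frac{35}{172} \approx 0.20349$)
$v{\left(-251,-476 \right)} + b = \left(2 - -119476\right) + \frac{35}{172} = \left(2 + 119476\right) + \frac{35}{172} = 119478 + \frac{35}{172} = \frac{20550251}{172}$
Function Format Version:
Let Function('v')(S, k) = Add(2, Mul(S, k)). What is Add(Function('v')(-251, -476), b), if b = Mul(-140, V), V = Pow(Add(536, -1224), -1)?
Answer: Rational(20550251, 172) ≈ 1.1948e+5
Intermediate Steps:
V = Rational(-1, 688) (V = Pow(-688, -1) = Rational(-1, 688) ≈ -0.0014535)
b = Rational(35, 172) (b = Mul(-140, Rational(-1, 688)) = Rational(35, 172) ≈ 0.20349)
Add(Function('v')(-251, -476), b) = Add(Add(2, Mul(-251, -476)), Rational(35, 172)) = Add(Add(2, 119476), Rational(35, 172)) = Add(119478, Rational(35, 172)) = Rational(20550251, 172)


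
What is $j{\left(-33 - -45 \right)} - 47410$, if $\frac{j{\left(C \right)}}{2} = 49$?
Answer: $-47312$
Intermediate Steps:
$j{\left(C \right)} = 98$ ($j{\left(C \right)} = 2 \cdot 49 = 98$)
$j{\left(-33 - -45 \right)} - 47410 = 98 - 47410 = -47312$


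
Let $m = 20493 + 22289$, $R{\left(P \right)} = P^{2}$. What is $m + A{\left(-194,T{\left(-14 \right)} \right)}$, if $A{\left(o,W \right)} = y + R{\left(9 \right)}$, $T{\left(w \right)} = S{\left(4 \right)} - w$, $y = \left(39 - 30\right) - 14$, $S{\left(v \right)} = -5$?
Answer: $42858$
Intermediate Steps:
$y = -5$ ($y = 9 - 14 = -5$)
$T{\left(w \right)} = -5 - w$
$A{\left(o,W \right)} = 76$ ($A{\left(o,W \right)} = -5 + 9^{2} = -5 + 81 = 76$)
$m = 42782$
$m + A{\left(-194,T{\left(-14 \right)} \right)} = 42782 + 76 = 42858$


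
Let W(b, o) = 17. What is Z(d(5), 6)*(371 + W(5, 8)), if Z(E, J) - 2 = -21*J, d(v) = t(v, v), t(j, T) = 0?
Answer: -48112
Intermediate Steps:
d(v) = 0
Z(E, J) = 2 - 21*J
Z(d(5), 6)*(371 + W(5, 8)) = (2 - 21*6)*(371 + 17) = (2 - 126)*388 = -124*388 = -48112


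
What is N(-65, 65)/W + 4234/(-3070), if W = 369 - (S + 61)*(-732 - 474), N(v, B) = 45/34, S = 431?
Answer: -4748309007/3442922110 ≈ -1.3792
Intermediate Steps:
N(v, B) = 45/34 (N(v, B) = 45*(1/34) = 45/34)
W = 593721 (W = 369 - (431 + 61)*(-732 - 474) = 369 - 492*(-1206) = 369 - 1*(-593352) = 369 + 593352 = 593721)
N(-65, 65)/W + 4234/(-3070) = (45/34)/593721 + 4234/(-3070) = (45/34)*(1/593721) + 4234*(-1/3070) = 5/2242946 - 2117/1535 = -4748309007/3442922110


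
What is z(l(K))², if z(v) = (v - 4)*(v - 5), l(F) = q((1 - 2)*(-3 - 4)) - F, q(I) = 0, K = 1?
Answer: 900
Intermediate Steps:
l(F) = -F (l(F) = 0 - F = -F)
z(v) = (-5 + v)*(-4 + v) (z(v) = (-4 + v)*(-5 + v) = (-5 + v)*(-4 + v))
z(l(K))² = (20 + (-1*1)² - (-9))² = (20 + (-1)² - 9*(-1))² = (20 + 1 + 9)² = 30² = 900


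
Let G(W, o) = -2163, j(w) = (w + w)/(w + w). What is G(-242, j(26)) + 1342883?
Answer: 1340720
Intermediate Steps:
j(w) = 1 (j(w) = (2*w)/((2*w)) = (2*w)*(1/(2*w)) = 1)
G(-242, j(26)) + 1342883 = -2163 + 1342883 = 1340720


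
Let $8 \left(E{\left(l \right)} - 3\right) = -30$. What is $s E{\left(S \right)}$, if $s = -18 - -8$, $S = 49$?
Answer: $\frac{15}{2} \approx 7.5$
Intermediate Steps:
$E{\left(l \right)} = - \frac{3}{4}$ ($E{\left(l \right)} = 3 + \frac{1}{8} \left(-30\right) = 3 - \frac{15}{4} = - \frac{3}{4}$)
$s = -10$ ($s = -18 + 8 = -10$)
$s E{\left(S \right)} = \left(-10\right) \left(- \frac{3}{4}\right) = \frac{15}{2}$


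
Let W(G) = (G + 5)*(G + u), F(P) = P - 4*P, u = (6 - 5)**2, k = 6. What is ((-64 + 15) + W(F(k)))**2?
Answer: 29584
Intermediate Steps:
u = 1 (u = 1**2 = 1)
F(P) = -3*P
W(G) = (1 + G)*(5 + G) (W(G) = (G + 5)*(G + 1) = (5 + G)*(1 + G) = (1 + G)*(5 + G))
((-64 + 15) + W(F(k)))**2 = ((-64 + 15) + (5 + (-3*6)**2 + 6*(-3*6)))**2 = (-49 + (5 + (-18)**2 + 6*(-18)))**2 = (-49 + (5 + 324 - 108))**2 = (-49 + 221)**2 = 172**2 = 29584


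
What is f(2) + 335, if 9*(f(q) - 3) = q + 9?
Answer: 3053/9 ≈ 339.22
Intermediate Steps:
f(q) = 4 + q/9 (f(q) = 3 + (q + 9)/9 = 3 + (9 + q)/9 = 3 + (1 + q/9) = 4 + q/9)
f(2) + 335 = (4 + (⅑)*2) + 335 = (4 + 2/9) + 335 = 38/9 + 335 = 3053/9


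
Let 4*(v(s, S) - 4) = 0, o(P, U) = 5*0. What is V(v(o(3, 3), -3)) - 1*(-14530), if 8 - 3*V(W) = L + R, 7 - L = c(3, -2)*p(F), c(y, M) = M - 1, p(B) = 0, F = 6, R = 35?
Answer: 43556/3 ≈ 14519.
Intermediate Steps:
o(P, U) = 0
c(y, M) = -1 + M
v(s, S) = 4 (v(s, S) = 4 + (¼)*0 = 4 + 0 = 4)
L = 7 (L = 7 - (-1 - 2)*0 = 7 - (-3)*0 = 7 - 1*0 = 7 + 0 = 7)
V(W) = -34/3 (V(W) = 8/3 - (7 + 35)/3 = 8/3 - ⅓*42 = 8/3 - 14 = -34/3)
V(v(o(3, 3), -3)) - 1*(-14530) = -34/3 - 1*(-14530) = -34/3 + 14530 = 43556/3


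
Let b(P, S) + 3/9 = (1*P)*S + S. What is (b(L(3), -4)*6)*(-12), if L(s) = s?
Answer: 1176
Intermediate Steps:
b(P, S) = -⅓ + S + P*S (b(P, S) = -⅓ + ((1*P)*S + S) = -⅓ + (P*S + S) = -⅓ + (S + P*S) = -⅓ + S + P*S)
(b(L(3), -4)*6)*(-12) = ((-⅓ - 4 + 3*(-4))*6)*(-12) = ((-⅓ - 4 - 12)*6)*(-12) = -49/3*6*(-12) = -98*(-12) = 1176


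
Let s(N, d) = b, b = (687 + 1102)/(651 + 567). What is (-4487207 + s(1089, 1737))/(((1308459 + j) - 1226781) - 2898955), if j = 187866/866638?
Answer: 2368268741732503/1486909502167740 ≈ 1.5927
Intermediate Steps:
j = 93933/433319 (j = 187866*(1/866638) = 93933/433319 ≈ 0.21678)
b = 1789/1218 ≈ 1.4688
s(N, d) = 1789/1218
(-4487207 + s(1089, 1737))/(((1308459 + j) - 1226781) - 2898955) = (-4487207 + 1789/1218)/(((1308459 + 93933/433319) - 1226781) - 2898955) = -5465416337/(1218*((566980239354/433319 - 1226781) - 2898955)) = -5465416337/(1218*(35392723215/433319 - 2898955)) = -5465416337/(1218*(-1220779558430/433319)) = -5465416337/1218*(-433319/1220779558430) = 2368268741732503/1486909502167740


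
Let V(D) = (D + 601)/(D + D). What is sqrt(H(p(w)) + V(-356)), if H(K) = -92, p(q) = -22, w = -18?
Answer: I*sqrt(11703322)/356 ≈ 9.6096*I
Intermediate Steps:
V(D) = (601 + D)/(2*D) (V(D) = (601 + D)/((2*D)) = (601 + D)*(1/(2*D)) = (601 + D)/(2*D))
sqrt(H(p(w)) + V(-356)) = sqrt(-92 + (1/2)*(601 - 356)/(-356)) = sqrt(-92 + (1/2)*(-1/356)*245) = sqrt(-92 - 245/712) = sqrt(-65749/712) = I*sqrt(11703322)/356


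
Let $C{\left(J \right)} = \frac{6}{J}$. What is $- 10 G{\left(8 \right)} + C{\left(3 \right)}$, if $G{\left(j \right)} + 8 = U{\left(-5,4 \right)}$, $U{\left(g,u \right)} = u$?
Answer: $42$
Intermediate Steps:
$G{\left(j \right)} = -4$ ($G{\left(j \right)} = -8 + 4 = -4$)
$- 10 G{\left(8 \right)} + C{\left(3 \right)} = \left(-10\right) \left(-4\right) + \frac{6}{3} = 40 + 6 \cdot \frac{1}{3} = 40 + 2 = 42$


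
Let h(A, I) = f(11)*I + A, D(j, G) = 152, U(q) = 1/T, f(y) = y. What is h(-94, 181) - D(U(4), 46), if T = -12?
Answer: 1745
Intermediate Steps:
U(q) = -1/12 (U(q) = 1/(-12) = -1/12)
h(A, I) = A + 11*I (h(A, I) = 11*I + A = A + 11*I)
h(-94, 181) - D(U(4), 46) = (-94 + 11*181) - 1*152 = (-94 + 1991) - 152 = 1897 - 152 = 1745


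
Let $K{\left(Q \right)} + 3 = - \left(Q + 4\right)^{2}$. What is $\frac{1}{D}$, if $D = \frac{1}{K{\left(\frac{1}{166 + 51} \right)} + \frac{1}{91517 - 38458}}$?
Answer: $- \frac{47563526163}{2498495251} \approx -19.037$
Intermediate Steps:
$K{\left(Q \right)} = -3 - \left(4 + Q\right)^{2}$ ($K{\left(Q \right)} = -3 - \left(Q + 4\right)^{2} = -3 - \left(4 + Q\right)^{2}$)
$D = - \frac{2498495251}{47563526163}$ ($D = \frac{1}{\left(-3 - \left(4 + \frac{1}{166 + 51}\right)^{2}\right) + \frac{1}{91517 - 38458}} = \frac{1}{\left(-3 - \left(4 + \frac{1}{217}\right)^{2}\right) + \frac{1}{53059}} = \frac{1}{\left(-3 - \left(\frac{869}{217}\right)^{2}\right) + \frac{1}{53059}} = \frac{1}{\left(-3 - \frac{755161}{47089}\right) + \frac{1}{53059}} = \frac{1}{- \frac{896428}{47089} + \frac{1}{53059}} = \frac{1}{- \frac{47563526163}{2498495251}} = - \frac{2498495251}{47563526163} \approx -0.05253$)
$\frac{1}{D} = \frac{1}{- \frac{2498495251}{47563526163}} = - \frac{47563526163}{2498495251}$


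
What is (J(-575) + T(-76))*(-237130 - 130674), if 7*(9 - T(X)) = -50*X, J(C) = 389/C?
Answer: 791329570392/4025 ≈ 1.9660e+8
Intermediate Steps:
T(X) = 9 + 50*X/7 (T(X) = 9 - (-50)*X/7 = 9 + 50*X/7)
(J(-575) + T(-76))*(-237130 - 130674) = (389/(-575) + (9 + (50/7)*(-76)))*(-237130 - 130674) = (389*(-1/575) + (9 - 3800/7))*(-367804) = (-389/575 - 3737/7)*(-367804) = -2151498/4025*(-367804) = 791329570392/4025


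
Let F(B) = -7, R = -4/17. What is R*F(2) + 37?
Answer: 657/17 ≈ 38.647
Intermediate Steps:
R = -4/17 (R = -4*1/17 = -4/17 ≈ -0.23529)
R*F(2) + 37 = -4/17*(-7) + 37 = 28/17 + 37 = 657/17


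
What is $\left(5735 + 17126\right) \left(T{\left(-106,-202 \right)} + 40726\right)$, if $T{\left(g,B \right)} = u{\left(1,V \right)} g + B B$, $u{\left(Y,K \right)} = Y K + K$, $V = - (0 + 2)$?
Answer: $1873550394$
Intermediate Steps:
$V = -2$ ($V = \left(-1\right) 2 = -2$)
$u{\left(Y,K \right)} = K + K Y$ ($u{\left(Y,K \right)} = K Y + K = K + K Y$)
$T{\left(g,B \right)} = B^{2} - 4 g$ ($T{\left(g,B \right)} = - 2 \left(1 + 1\right) g + B B = \left(-2\right) 2 g + B^{2} = - 4 g + B^{2} = B^{2} - 4 g$)
$\left(5735 + 17126\right) \left(T{\left(-106,-202 \right)} + 40726\right) = \left(5735 + 17126\right) \left(\left(\left(-202\right)^{2} - -424\right) + 40726\right) = 22861 \left(\left(40804 + 424\right) + 40726\right) = 22861 \left(41228 + 40726\right) = 22861 \cdot 81954 = 1873550394$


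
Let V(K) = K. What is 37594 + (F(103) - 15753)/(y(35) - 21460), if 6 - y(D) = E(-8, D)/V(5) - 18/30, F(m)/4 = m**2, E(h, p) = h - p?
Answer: 4030845641/107224 ≈ 37593.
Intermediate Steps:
F(m) = 4*m**2
y(D) = 41/5 + D/5 (y(D) = 6 - ((-8 - D)/5 - 18/30) = 6 - ((-8 - D)*(1/5) - 18*1/30) = 6 - ((-8/5 - D/5) - 3/5) = 6 - (-11/5 - D/5) = 6 + (11/5 + D/5) = 41/5 + D/5)
37594 + (F(103) - 15753)/(y(35) - 21460) = 37594 + (4*103**2 - 15753)/((41/5 + (1/5)*35) - 21460) = 37594 + (4*10609 - 15753)/((41/5 + 7) - 21460) = 37594 + (42436 - 15753)/(76/5 - 21460) = 37594 + 26683/(-107224/5) = 37594 + 26683*(-5/107224) = 37594 - 133415/107224 = 4030845641/107224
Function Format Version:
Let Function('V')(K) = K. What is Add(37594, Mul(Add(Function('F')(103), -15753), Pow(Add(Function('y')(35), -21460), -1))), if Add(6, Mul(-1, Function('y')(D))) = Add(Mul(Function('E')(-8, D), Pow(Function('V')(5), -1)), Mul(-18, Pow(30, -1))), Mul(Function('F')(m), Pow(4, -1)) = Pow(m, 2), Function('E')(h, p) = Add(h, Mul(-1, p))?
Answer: Rational(4030845641, 107224) ≈ 37593.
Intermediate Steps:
Function('F')(m) = Mul(4, Pow(m, 2))
Function('y')(D) = Add(Rational(41, 5), Mul(Rational(1, 5), D)) (Function('y')(D) = Add(6, Mul(-1, Add(Mul(Add(-8, Mul(-1, D)), Pow(5, -1)), Mul(-18, Pow(30, -1))))) = Add(6, Mul(-1, Add(Mul(Add(-8, Mul(-1, D)), Rational(1, 5)), Mul(-18, Rational(1, 30))))) = Add(6, Mul(-1, Add(Add(Rational(-8, 5), Mul(Rational(-1, 5), D)), Rational(-3, 5)))) = Add(6, Mul(-1, Add(Rational(-11, 5), Mul(Rational(-1, 5), D)))) = Add(6, Add(Rational(11, 5), Mul(Rational(1, 5), D))) = Add(Rational(41, 5), Mul(Rational(1, 5), D)))
Add(37594, Mul(Add(Function('F')(103), -15753), Pow(Add(Function('y')(35), -21460), -1))) = Add(37594, Mul(Add(Mul(4, Pow(103, 2)), -15753), Pow(Add(Add(Rational(41, 5), Mul(Rational(1, 5), 35)), -21460), -1))) = Add(37594, Mul(Add(Mul(4, 10609), -15753), Pow(Add(Add(Rational(41, 5), 7), -21460), -1))) = Add(37594, Mul(Add(42436, -15753), Pow(Add(Rational(76, 5), -21460), -1))) = Add(37594, Mul(26683, Pow(Rational(-107224, 5), -1))) = Add(37594, Mul(26683, Rational(-5, 107224))) = Add(37594, Rational(-133415, 107224)) = Rational(4030845641, 107224)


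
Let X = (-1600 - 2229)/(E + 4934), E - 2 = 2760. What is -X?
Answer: 3829/7696 ≈ 0.49753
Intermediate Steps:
E = 2762 (E = 2 + 2760 = 2762)
X = -3829/7696 (X = (-1600 - 2229)/(2762 + 4934) = -3829/7696 ≈ -0.49753)
-X = -1*(-3829/7696) = 3829/7696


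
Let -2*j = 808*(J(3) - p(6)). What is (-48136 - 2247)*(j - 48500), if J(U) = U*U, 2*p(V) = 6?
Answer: 2565703892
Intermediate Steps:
p(V) = 3 (p(V) = (1/2)*6 = 3)
J(U) = U**2
j = -2424 (j = -404*(3**2 - 1*3) = -404*(9 - 3) = -404*6 = -1/2*4848 = -2424)
(-48136 - 2247)*(j - 48500) = (-48136 - 2247)*(-2424 - 48500) = -50383*(-50924) = 2565703892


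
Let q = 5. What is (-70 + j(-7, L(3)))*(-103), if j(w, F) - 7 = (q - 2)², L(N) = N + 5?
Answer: 5562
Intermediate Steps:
L(N) = 5 + N
j(w, F) = 16 (j(w, F) = 7 + (5 - 2)² = 7 + 3² = 7 + 9 = 16)
(-70 + j(-7, L(3)))*(-103) = (-70 + 16)*(-103) = -54*(-103) = 5562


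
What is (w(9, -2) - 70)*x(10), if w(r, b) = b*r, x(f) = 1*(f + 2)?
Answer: -1056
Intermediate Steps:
x(f) = 2 + f (x(f) = 1*(2 + f) = 2 + f)
(w(9, -2) - 70)*x(10) = (-2*9 - 70)*(2 + 10) = (-18 - 70)*12 = -88*12 = -1056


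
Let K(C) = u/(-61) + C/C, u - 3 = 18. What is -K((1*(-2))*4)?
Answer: -40/61 ≈ -0.65574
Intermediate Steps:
u = 21 (u = 3 + 18 = 21)
K(C) = 40/61 (K(C) = 21/(-61) + C/C = 21*(-1/61) + 1 = -21/61 + 1 = 40/61)
-K((1*(-2))*4) = -1*40/61 = -40/61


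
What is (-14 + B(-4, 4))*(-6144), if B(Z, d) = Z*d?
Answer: 184320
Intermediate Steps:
(-14 + B(-4, 4))*(-6144) = (-14 - 4*4)*(-6144) = (-14 - 16)*(-6144) = -30*(-6144) = 184320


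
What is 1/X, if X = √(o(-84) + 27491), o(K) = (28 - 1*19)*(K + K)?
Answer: √25979/25979 ≈ 0.0062042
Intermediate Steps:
o(K) = 18*K (o(K) = (28 - 19)*(2*K) = 9*(2*K) = 18*K)
X = √25979 (X = √(18*(-84) + 27491) = √(-1512 + 27491) = √25979 ≈ 161.18)
1/X = 1/(√25979) = √25979/25979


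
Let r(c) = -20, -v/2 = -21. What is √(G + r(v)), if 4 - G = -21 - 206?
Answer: √211 ≈ 14.526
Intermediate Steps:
v = 42 (v = -2*(-21) = 42)
G = 231 (G = 4 - (-21 - 206) = 4 - 1*(-227) = 4 + 227 = 231)
√(G + r(v)) = √(231 - 20) = √211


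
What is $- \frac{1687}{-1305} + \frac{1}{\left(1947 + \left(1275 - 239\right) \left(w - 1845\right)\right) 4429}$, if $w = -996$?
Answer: $\frac{7325598512854}{5666808571335} \approx 1.2927$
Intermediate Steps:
$- \frac{1687}{-1305} + \frac{1}{\left(1947 + \left(1275 - 239\right) \left(w - 1845\right)\right) 4429} = - \frac{1687}{-1305} + \frac{1}{\left(1947 + \left(1275 - 239\right) \left(-996 - 1845\right)\right) 4429} = \left(-1687\right) \left(- \frac{1}{1305}\right) + \frac{1}{1947 + 1036 \left(-2841\right)} \frac{1}{4429} = \frac{1687}{1305} + \frac{1}{1947 - 2943276} \cdot \frac{1}{4429} = \frac{1687}{1305} + \frac{1}{-2941329} \cdot \frac{1}{4429} = \frac{1687}{1305} - \frac{1}{13027146141} = \frac{7325598512854}{5666808571335}$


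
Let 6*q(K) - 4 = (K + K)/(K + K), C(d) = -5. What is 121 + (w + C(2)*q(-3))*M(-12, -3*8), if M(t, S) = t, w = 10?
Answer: 51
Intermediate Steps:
q(K) = ⅚ (q(K) = ⅔ + ((K + K)/(K + K))/6 = ⅔ + ((2*K)/((2*K)))/6 = ⅔ + ((2*K)*(1/(2*K)))/6 = ⅔ + (⅙)*1 = ⅔ + ⅙ = ⅚)
121 + (w + C(2)*q(-3))*M(-12, -3*8) = 121 + (10 - 5*⅚)*(-12) = 121 + (10 - 25/6)*(-12) = 121 + (35/6)*(-12) = 121 - 70 = 51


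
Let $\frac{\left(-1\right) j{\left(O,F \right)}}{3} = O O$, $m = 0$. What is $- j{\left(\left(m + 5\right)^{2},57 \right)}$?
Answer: $1875$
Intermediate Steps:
$j{\left(O,F \right)} = - 3 O^{2}$ ($j{\left(O,F \right)} = - 3 O O = - 3 O^{2}$)
$- j{\left(\left(m + 5\right)^{2},57 \right)} = - \left(-3\right) \left(\left(0 + 5\right)^{2}\right)^{2} = - \left(-3\right) \left(5^{2}\right)^{2} = - \left(-3\right) 25^{2} = - \left(-3\right) 625 = \left(-1\right) \left(-1875\right) = 1875$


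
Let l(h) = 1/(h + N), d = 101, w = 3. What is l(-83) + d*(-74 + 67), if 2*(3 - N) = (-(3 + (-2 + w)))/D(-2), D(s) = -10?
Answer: -283512/401 ≈ -707.01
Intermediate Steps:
N = 14/5 (N = 3 - (-(3 + (-2 + 3)))/(2*(-10)) = 3 - (-(3 + 1))*(-1)/(2*10) = 3 - (-1*4)*(-1)/(2*10) = 3 - (-2)*(-1)/10 = 3 - ½*⅖ = 3 - ⅕ = 14/5 ≈ 2.8000)
l(h) = 1/(14/5 + h) (l(h) = 1/(h + 14/5) = 1/(14/5 + h))
l(-83) + d*(-74 + 67) = 5/(14 + 5*(-83)) + 101*(-74 + 67) = 5/(14 - 415) + 101*(-7) = 5/(-401) - 707 = 5*(-1/401) - 707 = -5/401 - 707 = -283512/401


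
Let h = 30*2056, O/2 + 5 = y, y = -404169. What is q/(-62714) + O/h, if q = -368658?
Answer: -3494488879/483524940 ≈ -7.2271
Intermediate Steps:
O = -808348 (O = -10 + 2*(-404169) = -10 - 808338 = -808348)
h = 61680
q/(-62714) + O/h = -368658/(-62714) - 808348/61680 = -368658*(-1/62714) - 808348*1/61680 = 184329/31357 - 202087/15420 = -3494488879/483524940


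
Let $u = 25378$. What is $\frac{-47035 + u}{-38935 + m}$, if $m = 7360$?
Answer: $\frac{7219}{10525} \approx 0.68589$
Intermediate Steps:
$\frac{-47035 + u}{-38935 + m} = \frac{-47035 + 25378}{-38935 + 7360} = - \frac{21657}{-31575} = \left(-21657\right) \left(- \frac{1}{31575}\right) = \frac{7219}{10525}$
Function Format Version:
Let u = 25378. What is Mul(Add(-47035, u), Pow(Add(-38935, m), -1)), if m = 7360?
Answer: Rational(7219, 10525) ≈ 0.68589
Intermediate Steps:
Mul(Add(-47035, u), Pow(Add(-38935, m), -1)) = Mul(Add(-47035, 25378), Pow(Add(-38935, 7360), -1)) = Mul(-21657, Pow(-31575, -1)) = Mul(-21657, Rational(-1, 31575)) = Rational(7219, 10525)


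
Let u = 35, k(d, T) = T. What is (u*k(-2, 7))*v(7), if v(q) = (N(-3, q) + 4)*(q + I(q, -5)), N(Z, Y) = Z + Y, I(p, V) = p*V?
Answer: -54880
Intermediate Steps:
I(p, V) = V*p
N(Z, Y) = Y + Z
v(q) = -4*q*(1 + q) (v(q) = ((q - 3) + 4)*(q - 5*q) = ((-3 + q) + 4)*(-4*q) = (1 + q)*(-4*q) = -4*q*(1 + q))
(u*k(-2, 7))*v(7) = (35*7)*(4*7*(-1 - 1*7)) = 245*(4*7*(-1 - 7)) = 245*(4*7*(-8)) = 245*(-224) = -54880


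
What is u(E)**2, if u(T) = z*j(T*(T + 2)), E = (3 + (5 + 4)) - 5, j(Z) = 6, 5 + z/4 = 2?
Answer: 5184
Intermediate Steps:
z = -12 (z = -20 + 4*2 = -20 + 8 = -12)
E = 7 (E = (3 + 9) - 5 = 12 - 5 = 7)
u(T) = -72 (u(T) = -12*6 = -72)
u(E)**2 = (-72)**2 = 5184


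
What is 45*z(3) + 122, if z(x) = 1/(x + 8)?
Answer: 1387/11 ≈ 126.09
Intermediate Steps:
z(x) = 1/(8 + x)
45*z(3) + 122 = 45/(8 + 3) + 122 = 45/11 + 122 = 1387/11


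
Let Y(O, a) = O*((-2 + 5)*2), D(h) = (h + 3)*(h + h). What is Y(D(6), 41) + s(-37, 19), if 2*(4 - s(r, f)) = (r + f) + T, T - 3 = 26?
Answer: 1293/2 ≈ 646.50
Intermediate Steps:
T = 29 (T = 3 + 26 = 29)
s(r, f) = -21/2 - f/2 - r/2 (s(r, f) = 4 - ((r + f) + 29)/2 = 4 - ((f + r) + 29)/2 = 4 - (29 + f + r)/2 = 4 + (-29/2 - f/2 - r/2) = -21/2 - f/2 - r/2)
D(h) = 2*h*(3 + h) (D(h) = (3 + h)*(2*h) = 2*h*(3 + h))
Y(O, a) = 6*O (Y(O, a) = O*(3*2) = O*6 = 6*O)
Y(D(6), 41) + s(-37, 19) = 6*(2*6*(3 + 6)) + (-21/2 - 1/2*19 - 1/2*(-37)) = 6*(2*6*9) + (-21/2 - 19/2 + 37/2) = 6*108 - 3/2 = 648 - 3/2 = 1293/2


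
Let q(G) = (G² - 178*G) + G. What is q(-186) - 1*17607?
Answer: 49911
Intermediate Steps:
q(G) = G² - 177*G
q(-186) - 1*17607 = -186*(-177 - 186) - 1*17607 = -186*(-363) - 17607 = 67518 - 17607 = 49911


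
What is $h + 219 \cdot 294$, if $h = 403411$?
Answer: $467797$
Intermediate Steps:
$h + 219 \cdot 294 = 403411 + 219 \cdot 294 = 403411 + 64386 = 467797$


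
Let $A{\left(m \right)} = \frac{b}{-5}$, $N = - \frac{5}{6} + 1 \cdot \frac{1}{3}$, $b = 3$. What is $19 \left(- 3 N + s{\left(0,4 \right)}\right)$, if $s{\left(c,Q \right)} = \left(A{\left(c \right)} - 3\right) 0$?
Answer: $\frac{57}{2} \approx 28.5$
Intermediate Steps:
$N = - \frac{1}{2}$ ($N = \left(-5\right) \frac{1}{6} + 1 \cdot \frac{1}{3} = - \frac{5}{6} + \frac{1}{3} = - \frac{1}{2} \approx -0.5$)
$A{\left(m \right)} = - \frac{3}{5}$ ($A{\left(m \right)} = \frac{3}{-5} = 3 \left(- \frac{1}{5}\right) = - \frac{3}{5}$)
$s{\left(c,Q \right)} = 0$ ($s{\left(c,Q \right)} = \left(- \frac{3}{5} - 3\right) 0 = \left(- \frac{18}{5}\right) 0 = 0$)
$19 \left(- 3 N + s{\left(0,4 \right)}\right) = 19 \left(\left(-3\right) \left(- \frac{1}{2}\right) + 0\right) = 19 \left(\frac{3}{2} + 0\right) = 19 \cdot \frac{3}{2} = \frac{57}{2}$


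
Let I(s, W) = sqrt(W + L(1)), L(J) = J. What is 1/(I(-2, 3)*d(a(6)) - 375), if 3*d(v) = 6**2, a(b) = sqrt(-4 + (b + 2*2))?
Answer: -1/351 ≈ -0.0028490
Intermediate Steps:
I(s, W) = sqrt(1 + W) (I(s, W) = sqrt(W + 1) = sqrt(1 + W))
a(b) = sqrt(b) (a(b) = sqrt(-4 + (b + 4)) = sqrt(-4 + (4 + b)) = sqrt(b))
d(v) = 12 (d(v) = (1/3)*6**2 = (1/3)*36 = 12)
1/(I(-2, 3)*d(a(6)) - 375) = 1/(sqrt(1 + 3)*12 - 375) = 1/(sqrt(4)*12 - 375) = 1/(2*12 - 375) = 1/(24 - 375) = 1/(-351) = -1/351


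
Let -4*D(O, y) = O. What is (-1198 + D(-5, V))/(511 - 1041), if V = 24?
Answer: 4787/2120 ≈ 2.2580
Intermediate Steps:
D(O, y) = -O/4
(-1198 + D(-5, V))/(511 - 1041) = (-1198 - 1/4*(-5))/(511 - 1041) = (-1198 + 5/4)/(-530) = -1/530*(-4787/4) = 4787/2120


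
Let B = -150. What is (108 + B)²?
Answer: 1764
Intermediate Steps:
(108 + B)² = (108 - 150)² = (-42)² = 1764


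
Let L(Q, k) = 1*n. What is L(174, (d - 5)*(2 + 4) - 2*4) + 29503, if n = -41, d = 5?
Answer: 29462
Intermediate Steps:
L(Q, k) = -41 (L(Q, k) = 1*(-41) = -41)
L(174, (d - 5)*(2 + 4) - 2*4) + 29503 = -41 + 29503 = 29462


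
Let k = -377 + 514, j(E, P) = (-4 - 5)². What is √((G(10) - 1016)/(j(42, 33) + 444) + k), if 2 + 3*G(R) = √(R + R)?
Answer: √(1489075 + 14*√5)/105 ≈ 11.622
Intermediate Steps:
j(E, P) = 81 (j(E, P) = (-9)² = 81)
k = 137
G(R) = -⅔ + √2*√R/3 (G(R) = -⅔ + √(R + R)/3 = -⅔ + √(2*R)/3 = -⅔ + (√2*√R)/3 = -⅔ + √2*√R/3)
√((G(10) - 1016)/(j(42, 33) + 444) + k) = √(((-⅔ + √2*√10/3) - 1016)/(81 + 444) + 137) = √(((-⅔ + 2*√5/3) - 1016)/525 + 137) = √((-3050/3 + 2*√5/3)*(1/525) + 137) = √((-122/63 + 2*√5/1575) + 137) = √(8509/63 + 2*√5/1575)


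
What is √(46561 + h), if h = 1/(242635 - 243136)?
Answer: 2*√2921714265/501 ≈ 215.78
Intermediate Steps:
h = -1/501 (h = 1/(-501) = -1/501 ≈ -0.0019960)
√(46561 + h) = √(46561 - 1/501) = √(23327060/501) = 2*√2921714265/501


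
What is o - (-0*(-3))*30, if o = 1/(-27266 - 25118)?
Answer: -1/52384 ≈ -1.9090e-5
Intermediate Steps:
o = -1/52384 (o = 1/(-52384) = -1/52384 ≈ -1.9090e-5)
o - (-0*(-3))*30 = -1/52384 - (-0*(-3))*30 = -1/52384 - (-24*0)*30 = -1/52384 - 0*30 = -1/52384 - 1*0 = -1/52384 + 0 = -1/52384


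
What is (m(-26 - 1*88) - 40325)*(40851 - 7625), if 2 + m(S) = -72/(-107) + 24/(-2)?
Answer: -143410094426/107 ≈ -1.3403e+9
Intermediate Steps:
m(S) = -1426/107 (m(S) = -2 + (-72/(-107) + 24/(-2)) = -2 + (-72*(-1/107) + 24*(-1/2)) = -2 + (72/107 - 12) = -2 - 1212/107 = -1426/107)
(m(-26 - 1*88) - 40325)*(40851 - 7625) = (-1426/107 - 40325)*(40851 - 7625) = -4316201/107*33226 = -143410094426/107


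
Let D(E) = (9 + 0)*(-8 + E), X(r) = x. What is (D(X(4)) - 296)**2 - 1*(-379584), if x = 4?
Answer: 489808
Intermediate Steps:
X(r) = 4
D(E) = -72 + 9*E (D(E) = 9*(-8 + E) = -72 + 9*E)
(D(X(4)) - 296)**2 - 1*(-379584) = ((-72 + 9*4) - 296)**2 - 1*(-379584) = ((-72 + 36) - 296)**2 + 379584 = (-36 - 296)**2 + 379584 = (-332)**2 + 379584 = 110224 + 379584 = 489808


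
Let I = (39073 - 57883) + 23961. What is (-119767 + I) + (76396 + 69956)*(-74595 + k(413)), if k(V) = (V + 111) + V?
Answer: -10780110232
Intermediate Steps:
k(V) = 111 + 2*V (k(V) = (111 + V) + V = 111 + 2*V)
I = 5151 (I = -18810 + 23961 = 5151)
(-119767 + I) + (76396 + 69956)*(-74595 + k(413)) = (-119767 + 5151) + (76396 + 69956)*(-74595 + (111 + 2*413)) = -114616 + 146352*(-74595 + (111 + 826)) = -114616 + 146352*(-74595 + 937) = -114616 + 146352*(-73658) = -114616 - 10779995616 = -10780110232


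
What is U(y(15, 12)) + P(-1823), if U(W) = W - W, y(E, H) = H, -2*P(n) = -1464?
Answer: 732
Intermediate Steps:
P(n) = 732 (P(n) = -1/2*(-1464) = 732)
U(W) = 0
U(y(15, 12)) + P(-1823) = 0 + 732 = 732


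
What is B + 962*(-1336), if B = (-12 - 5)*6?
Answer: -1285334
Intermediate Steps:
B = -102 (B = -17*6 = -102)
B + 962*(-1336) = -102 + 962*(-1336) = -102 - 1285232 = -1285334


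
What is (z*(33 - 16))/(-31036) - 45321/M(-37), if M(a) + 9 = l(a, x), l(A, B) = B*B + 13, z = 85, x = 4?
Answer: -87913216/38795 ≈ -2266.1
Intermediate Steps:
l(A, B) = 13 + B**2 (l(A, B) = B**2 + 13 = 13 + B**2)
M(a) = 20 (M(a) = -9 + (13 + 4**2) = -9 + (13 + 16) = -9 + 29 = 20)
(z*(33 - 16))/(-31036) - 45321/M(-37) = (85*(33 - 16))/(-31036) - 45321/20 = (85*17)*(-1/31036) - 45321*1/20 = 1445*(-1/31036) - 45321/20 = -1445/31036 - 45321/20 = -87913216/38795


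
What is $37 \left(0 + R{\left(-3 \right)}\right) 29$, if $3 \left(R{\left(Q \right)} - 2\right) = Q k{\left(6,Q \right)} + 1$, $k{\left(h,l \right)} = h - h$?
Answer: $\frac{7511}{3} \approx 2503.7$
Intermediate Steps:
$k{\left(h,l \right)} = 0$
$R{\left(Q \right)} = \frac{7}{3}$ ($R{\left(Q \right)} = 2 + \frac{Q 0 + 1}{3} = 2 + \frac{0 + 1}{3} = 2 + \frac{1}{3} \cdot 1 = 2 + \frac{1}{3} = \frac{7}{3}$)
$37 \left(0 + R{\left(-3 \right)}\right) 29 = 37 \left(0 + \frac{7}{3}\right) 29 = 37 \cdot \frac{7}{3} \cdot 29 = \frac{259}{3} \cdot 29 = \frac{7511}{3}$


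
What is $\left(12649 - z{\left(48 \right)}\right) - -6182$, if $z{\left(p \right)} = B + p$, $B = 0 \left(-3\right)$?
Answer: $18783$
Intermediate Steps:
$B = 0$
$z{\left(p \right)} = p$ ($z{\left(p \right)} = 0 + p = p$)
$\left(12649 - z{\left(48 \right)}\right) - -6182 = \left(12649 - 48\right) - -6182 = \left(12649 - 48\right) + 6182 = 12601 + 6182 = 18783$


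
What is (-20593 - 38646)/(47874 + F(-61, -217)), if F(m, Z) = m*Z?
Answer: -59239/61111 ≈ -0.96937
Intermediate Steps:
F(m, Z) = Z*m
(-20593 - 38646)/(47874 + F(-61, -217)) = (-20593 - 38646)/(47874 - 217*(-61)) = -59239/(47874 + 13237) = -59239/61111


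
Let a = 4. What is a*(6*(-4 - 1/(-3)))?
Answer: -88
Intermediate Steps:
a*(6*(-4 - 1/(-3))) = 4*(6*(-4 - 1/(-3))) = 4*(6*(-4 - 1*(-⅓))) = 4*(6*(-4 + ⅓)) = 4*(6*(-11/3)) = 4*(-22) = -88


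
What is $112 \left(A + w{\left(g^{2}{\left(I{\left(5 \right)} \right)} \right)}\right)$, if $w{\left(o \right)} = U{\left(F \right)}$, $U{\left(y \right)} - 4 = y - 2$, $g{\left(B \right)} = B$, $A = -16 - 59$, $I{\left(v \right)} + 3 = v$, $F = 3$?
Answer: $-7840$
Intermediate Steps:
$I{\left(v \right)} = -3 + v$
$A = -75$ ($A = -16 - 59 = -75$)
$U{\left(y \right)} = 2 + y$ ($U{\left(y \right)} = 4 + \left(y - 2\right) = 4 + \left(-2 + y\right) = 2 + y$)
$w{\left(o \right)} = 5$ ($w{\left(o \right)} = 2 + 3 = 5$)
$112 \left(A + w{\left(g^{2}{\left(I{\left(5 \right)} \right)} \right)}\right) = 112 \left(-75 + 5\right) = 112 \left(-70\right) = -7840$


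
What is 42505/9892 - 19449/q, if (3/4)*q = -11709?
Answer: 17832866/3217373 ≈ 5.5427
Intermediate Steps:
q = -15612 (q = (4/3)*(-11709) = -15612)
42505/9892 - 19449/q = 42505/9892 - 19449/(-15612) = 42505*(1/9892) - 19449*(-1/15612) = 42505/9892 + 6483/5204 = 17832866/3217373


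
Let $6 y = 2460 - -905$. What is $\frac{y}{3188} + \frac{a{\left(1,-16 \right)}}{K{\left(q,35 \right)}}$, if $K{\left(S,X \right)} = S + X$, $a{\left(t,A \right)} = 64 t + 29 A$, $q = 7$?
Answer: $- \frac{417215}{44632} \approx -9.3479$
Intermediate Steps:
$y = \frac{3365}{6}$ ($y = \frac{2460 - -905}{6} = \frac{2460 + 905}{6} = \frac{1}{6} \cdot 3365 = \frac{3365}{6} \approx 560.83$)
$a{\left(t,A \right)} = 29 A + 64 t$
$\frac{y}{3188} + \frac{a{\left(1,-16 \right)}}{K{\left(q,35 \right)}} = \frac{3365}{6 \cdot 3188} + \frac{29 \left(-16\right) + 64 \cdot 1}{7 + 35} = \frac{3365}{6} \cdot \frac{1}{3188} + \frac{-464 + 64}{42} = \frac{3365}{19128} - \frac{200}{21} = - \frac{417215}{44632}$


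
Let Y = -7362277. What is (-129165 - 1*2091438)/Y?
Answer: 2220603/7362277 ≈ 0.30162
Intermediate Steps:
(-129165 - 1*2091438)/Y = (-129165 - 1*2091438)/(-7362277) = (-129165 - 2091438)*(-1/7362277) = -2220603*(-1/7362277) = 2220603/7362277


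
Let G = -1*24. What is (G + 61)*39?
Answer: 1443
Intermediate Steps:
G = -24
(G + 61)*39 = (-24 + 61)*39 = 37*39 = 1443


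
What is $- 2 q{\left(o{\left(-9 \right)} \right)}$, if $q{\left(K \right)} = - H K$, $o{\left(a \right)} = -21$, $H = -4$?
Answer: $168$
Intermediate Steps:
$q{\left(K \right)} = 4 K$ ($q{\left(K \right)} = \left(-1\right) \left(-4\right) K = 4 K$)
$- 2 q{\left(o{\left(-9 \right)} \right)} = - 2 \cdot 4 \left(-21\right) = \left(-2\right) \left(-84\right) = 168$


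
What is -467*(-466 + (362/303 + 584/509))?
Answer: 33394503124/154227 ≈ 2.1653e+5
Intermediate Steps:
-467*(-466 + (362/303 + 584/509)) = -467*(-466 + 361210/154227) = -467*(-71508572/154227) = 33394503124/154227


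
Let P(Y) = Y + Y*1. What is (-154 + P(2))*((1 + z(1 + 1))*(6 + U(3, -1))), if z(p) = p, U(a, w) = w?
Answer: -2250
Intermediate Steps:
P(Y) = 2*Y (P(Y) = Y + Y = 2*Y)
(-154 + P(2))*((1 + z(1 + 1))*(6 + U(3, -1))) = (-154 + 2*2)*((1 + (1 + 1))*(6 - 1)) = (-154 + 4)*((1 + 2)*5) = -450*5 = -150*15 = -2250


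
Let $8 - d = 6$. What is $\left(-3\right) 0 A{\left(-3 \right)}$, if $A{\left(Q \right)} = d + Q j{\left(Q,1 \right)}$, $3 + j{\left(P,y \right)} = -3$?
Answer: $0$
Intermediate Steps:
$d = 2$ ($d = 8 - 6 = 2$)
$j{\left(P,y \right)} = -6$ ($j{\left(P,y \right)} = -3 - 3 = -6$)
$A{\left(Q \right)} = 2 - 6 Q$ ($A{\left(Q \right)} = 2 + Q \left(-6\right) = 2 - 6 Q$)
$\left(-3\right) 0 A{\left(-3 \right)} = \left(-3\right) 0 \left(2 - -18\right) = 0 \left(2 + 18\right) = 0 \cdot 20 = 0$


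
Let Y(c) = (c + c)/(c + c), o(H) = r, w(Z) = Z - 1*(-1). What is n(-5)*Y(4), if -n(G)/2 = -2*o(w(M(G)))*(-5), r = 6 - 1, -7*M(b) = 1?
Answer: -100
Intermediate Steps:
M(b) = -⅐ (M(b) = -⅐*1 = -⅐)
w(Z) = 1 + Z (w(Z) = Z + 1 = 1 + Z)
r = 5
o(H) = 5
Y(c) = 1 (Y(c) = (2*c)/((2*c)) = (2*c)*(1/(2*c)) = 1)
n(G) = -100 (n(G) = -2*(-2*5)*(-5) = -(-20)*(-5) = -2*50 = -100)
n(-5)*Y(4) = -100*1 = -100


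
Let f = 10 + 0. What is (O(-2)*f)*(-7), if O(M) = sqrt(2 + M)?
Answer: 0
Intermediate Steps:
f = 10
(O(-2)*f)*(-7) = (sqrt(2 - 2)*10)*(-7) = (sqrt(0)*10)*(-7) = (0*10)*(-7) = 0*(-7) = 0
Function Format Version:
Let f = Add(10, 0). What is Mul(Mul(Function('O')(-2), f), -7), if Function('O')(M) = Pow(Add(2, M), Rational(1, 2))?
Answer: 0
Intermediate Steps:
f = 10
Mul(Mul(Function('O')(-2), f), -7) = Mul(Mul(Pow(Add(2, -2), Rational(1, 2)), 10), -7) = Mul(Mul(Pow(0, Rational(1, 2)), 10), -7) = Mul(Mul(0, 10), -7) = Mul(0, -7) = 0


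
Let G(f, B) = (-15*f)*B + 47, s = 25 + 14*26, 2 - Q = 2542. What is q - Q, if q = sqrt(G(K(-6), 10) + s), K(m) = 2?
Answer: 2540 + 2*sqrt(34) ≈ 2551.7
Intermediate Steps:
Q = -2540 (Q = 2 - 1*2542 = 2 - 2542 = -2540)
s = 389 (s = 25 + 364 = 389)
G(f, B) = 47 - 15*B*f (G(f, B) = -15*B*f + 47 = 47 - 15*B*f)
q = 2*sqrt(34) (q = sqrt((47 - 15*10*2) + 389) = sqrt((47 - 300) + 389) = sqrt(-253 + 389) = sqrt(136) = 2*sqrt(34) ≈ 11.662)
q - Q = 2*sqrt(34) - 1*(-2540) = 2*sqrt(34) + 2540 = 2540 + 2*sqrt(34)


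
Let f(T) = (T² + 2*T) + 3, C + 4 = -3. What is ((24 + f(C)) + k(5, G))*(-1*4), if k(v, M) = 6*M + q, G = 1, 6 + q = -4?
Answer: -232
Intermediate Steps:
q = -10 (q = -6 - 4 = -10)
C = -7 (C = -4 - 3 = -7)
f(T) = 3 + T² + 2*T
k(v, M) = -10 + 6*M (k(v, M) = 6*M - 10 = -10 + 6*M)
((24 + f(C)) + k(5, G))*(-1*4) = ((24 + (3 + (-7)² + 2*(-7))) + (-10 + 6*1))*(-1*4) = ((24 + (3 + 49 - 14)) + (-10 + 6))*(-4) = ((24 + 38) - 4)*(-4) = (62 - 4)*(-4) = 58*(-4) = -232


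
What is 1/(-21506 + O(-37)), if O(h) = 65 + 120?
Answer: -1/21321 ≈ -4.6902e-5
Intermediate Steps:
O(h) = 185
1/(-21506 + O(-37)) = 1/(-21506 + 185) = 1/(-21321) = -1/21321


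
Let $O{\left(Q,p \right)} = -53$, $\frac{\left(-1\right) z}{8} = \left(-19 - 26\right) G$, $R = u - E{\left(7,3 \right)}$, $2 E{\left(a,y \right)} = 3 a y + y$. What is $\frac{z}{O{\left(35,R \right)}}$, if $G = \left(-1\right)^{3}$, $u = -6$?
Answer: $\frac{360}{53} \approx 6.7924$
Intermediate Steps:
$E{\left(a,y \right)} = \frac{y}{2} + \frac{3 a y}{2}$ ($E{\left(a,y \right)} = \frac{3 a y + y}{2} = \frac{y + 3 a y}{2} = \frac{y}{2} + \frac{3 a y}{2}$)
$G = -1$
$R = -39$ ($R = -6 - \frac{1}{2} \cdot 3 \left(1 + 3 \cdot 7\right) = -6 - \frac{1}{2} \cdot 3 \left(1 + 21\right) = -6 - \frac{1}{2} \cdot 3 \cdot 22 = -6 - 33 = -39$)
$z = -360$ ($z = - 8 \left(-19 - 26\right) \left(-1\right) = - 8 \left(\left(-45\right) \left(-1\right)\right) = \left(-8\right) 45 = -360$)
$\frac{z}{O{\left(35,R \right)}} = - \frac{360}{-53} = \left(-360\right) \left(- \frac{1}{53}\right) = \frac{360}{53}$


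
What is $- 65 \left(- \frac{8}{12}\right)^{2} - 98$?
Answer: $- \frac{1142}{9} \approx -126.89$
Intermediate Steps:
$- 65 \left(- \frac{8}{12}\right)^{2} - 98 = - 65 \left(\left(-8\right) \frac{1}{12}\right)^{2} - 98 = - 65 \left(- \frac{2}{3}\right)^{2} - 98 = \left(-65\right) \frac{4}{9} - 98 = - \frac{260}{9} - 98 = - \frac{1142}{9}$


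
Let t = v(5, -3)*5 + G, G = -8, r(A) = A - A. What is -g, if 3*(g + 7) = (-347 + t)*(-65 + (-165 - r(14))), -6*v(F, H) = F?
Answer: -247762/9 ≈ -27529.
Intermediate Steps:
r(A) = 0
v(F, H) = -F/6
t = -73/6 (t = -⅙*5*5 - 8 = -⅚*5 - 8 = -25/6 - 8 = -73/6 ≈ -12.167)
g = 247762/9 (g = -7 + ((-347 - 73/6)*(-65 + (-165 - 1*0)))/3 = -7 + (-2155*(-65 + (-165 + 0))/6)/3 = -7 + (-2155*(-65 - 165)/6)/3 = -7 + (-2155/6*(-230))/3 = -7 + (⅓)*(247825/3) = -7 + 247825/9 = 247762/9 ≈ 27529.)
-g = -1*247762/9 = -247762/9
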